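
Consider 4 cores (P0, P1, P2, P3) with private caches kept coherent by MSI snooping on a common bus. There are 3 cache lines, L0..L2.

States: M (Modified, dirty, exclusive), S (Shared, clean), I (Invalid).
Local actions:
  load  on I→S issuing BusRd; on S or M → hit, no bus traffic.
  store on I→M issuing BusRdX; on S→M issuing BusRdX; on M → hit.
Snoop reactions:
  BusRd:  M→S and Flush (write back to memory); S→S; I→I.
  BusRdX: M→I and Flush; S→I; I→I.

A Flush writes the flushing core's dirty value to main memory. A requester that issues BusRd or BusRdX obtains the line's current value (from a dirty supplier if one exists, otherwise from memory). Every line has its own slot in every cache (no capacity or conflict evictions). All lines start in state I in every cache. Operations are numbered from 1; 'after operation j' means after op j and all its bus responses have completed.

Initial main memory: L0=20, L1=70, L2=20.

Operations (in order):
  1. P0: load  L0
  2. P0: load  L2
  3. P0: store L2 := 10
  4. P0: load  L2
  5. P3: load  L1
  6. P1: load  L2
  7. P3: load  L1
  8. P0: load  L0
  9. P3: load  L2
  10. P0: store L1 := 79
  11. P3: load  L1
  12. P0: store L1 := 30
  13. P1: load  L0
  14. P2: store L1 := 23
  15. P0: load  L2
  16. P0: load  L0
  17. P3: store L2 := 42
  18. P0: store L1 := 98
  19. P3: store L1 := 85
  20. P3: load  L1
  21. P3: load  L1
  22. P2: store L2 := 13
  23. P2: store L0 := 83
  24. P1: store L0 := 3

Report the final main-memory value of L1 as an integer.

[1] P0: load  L0 | P0:S(20), P1:I, P2:I, P3:I | bus: BusRd
[2] P0: load  L2 | P0:S(20), P1:I, P2:I, P3:I | bus: BusRd
[3] P0: store L2 := 10 | P0:M(10), P1:I, P2:I, P3:I | bus: BusRdX
[4] P0: load  L2 | P0:M(10), P1:I, P2:I, P3:I | bus: none
[5] P3: load  L1 | P0:I, P1:I, P2:I, P3:S(70) | bus: BusRd
[6] P1: load  L2 | P0:S(10), P1:S(10), P2:I, P3:I | bus: BusRd,Flush
[7] P3: load  L1 | P0:I, P1:I, P2:I, P3:S(70) | bus: none
[8] P0: load  L0 | P0:S(20), P1:I, P2:I, P3:I | bus: none
[9] P3: load  L2 | P0:S(10), P1:S(10), P2:I, P3:S(10) | bus: BusRd
[10] P0: store L1 := 79 | P0:M(79), P1:I, P2:I, P3:I | bus: BusRdX
[11] P3: load  L1 | P0:S(79), P1:I, P2:I, P3:S(79) | bus: BusRd,Flush
[12] P0: store L1 := 30 | P0:M(30), P1:I, P2:I, P3:I | bus: BusRdX
[13] P1: load  L0 | P0:S(20), P1:S(20), P2:I, P3:I | bus: BusRd
[14] P2: store L1 := 23 | P0:I, P1:I, P2:M(23), P3:I | bus: BusRdX,Flush
[15] P0: load  L2 | P0:S(10), P1:S(10), P2:I, P3:S(10) | bus: none
[16] P0: load  L0 | P0:S(20), P1:S(20), P2:I, P3:I | bus: none
[17] P3: store L2 := 42 | P0:I, P1:I, P2:I, P3:M(42) | bus: BusRdX
[18] P0: store L1 := 98 | P0:M(98), P1:I, P2:I, P3:I | bus: BusRdX,Flush
[19] P3: store L1 := 85 | P0:I, P1:I, P2:I, P3:M(85) | bus: BusRdX,Flush
[20] P3: load  L1 | P0:I, P1:I, P2:I, P3:M(85) | bus: none
[21] P3: load  L1 | P0:I, P1:I, P2:I, P3:M(85) | bus: none
[22] P2: store L2 := 13 | P0:I, P1:I, P2:M(13), P3:I | bus: BusRdX,Flush
[23] P2: store L0 := 83 | P0:I, P1:I, P2:M(83), P3:I | bus: BusRdX
[24] P1: store L0 := 3 | P0:I, P1:M(3), P2:I, P3:I | bus: BusRdX,Flush

memory[L1] = 98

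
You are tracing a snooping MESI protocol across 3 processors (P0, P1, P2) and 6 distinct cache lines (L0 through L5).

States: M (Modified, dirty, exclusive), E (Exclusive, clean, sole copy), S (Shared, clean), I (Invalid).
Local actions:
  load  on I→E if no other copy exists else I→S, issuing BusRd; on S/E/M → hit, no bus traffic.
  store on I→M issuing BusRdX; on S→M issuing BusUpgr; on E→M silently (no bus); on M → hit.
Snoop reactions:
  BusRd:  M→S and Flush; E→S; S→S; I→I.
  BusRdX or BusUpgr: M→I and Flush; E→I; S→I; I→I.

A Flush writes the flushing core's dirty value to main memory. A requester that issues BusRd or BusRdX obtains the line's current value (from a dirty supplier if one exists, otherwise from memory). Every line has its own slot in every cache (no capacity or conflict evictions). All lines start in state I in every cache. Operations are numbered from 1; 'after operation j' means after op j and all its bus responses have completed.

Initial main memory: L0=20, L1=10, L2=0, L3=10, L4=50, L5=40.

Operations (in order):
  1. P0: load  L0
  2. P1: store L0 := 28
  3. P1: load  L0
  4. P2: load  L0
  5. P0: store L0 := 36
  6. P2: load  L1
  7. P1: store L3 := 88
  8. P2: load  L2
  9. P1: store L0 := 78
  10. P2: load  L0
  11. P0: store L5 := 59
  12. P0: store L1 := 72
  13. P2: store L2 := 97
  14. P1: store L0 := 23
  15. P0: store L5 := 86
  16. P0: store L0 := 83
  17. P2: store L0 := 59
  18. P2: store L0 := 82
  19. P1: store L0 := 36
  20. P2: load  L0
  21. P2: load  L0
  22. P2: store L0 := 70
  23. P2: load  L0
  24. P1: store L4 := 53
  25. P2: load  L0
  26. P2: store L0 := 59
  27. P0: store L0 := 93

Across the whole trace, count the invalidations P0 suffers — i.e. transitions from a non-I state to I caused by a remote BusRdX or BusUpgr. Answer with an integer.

step 1: P0: load  L0  ⟶  EII  (L0)  txn=BusRd  M[L0]=20
step 2: P1: store L0 := 28  ⟶  IMI  (L0)  txn=BusRdX  M[L0]=20
step 3: P1: load  L0  ⟶  IMI  (L0)  txn=∅  M[L0]=20
step 4: P2: load  L0  ⟶  ISS  (L0)  txn=BusRd+Flush  M[L0]=28
step 5: P0: store L0 := 36  ⟶  MII  (L0)  txn=BusRdX  M[L0]=28
step 6: P2: load  L1  ⟶  IIE  (L1)  txn=BusRd  M[L1]=10
step 7: P1: store L3 := 88  ⟶  IMI  (L3)  txn=BusRdX  M[L3]=10
step 8: P2: load  L2  ⟶  IIE  (L2)  txn=BusRd  M[L2]=0
step 9: P1: store L0 := 78  ⟶  IMI  (L0)  txn=BusRdX+Flush  M[L0]=36
step 10: P2: load  L0  ⟶  ISS  (L0)  txn=BusRd+Flush  M[L0]=78
step 11: P0: store L5 := 59  ⟶  MII  (L5)  txn=BusRdX  M[L5]=40
step 12: P0: store L1 := 72  ⟶  MII  (L1)  txn=BusRdX  M[L1]=10
step 13: P2: store L2 := 97  ⟶  IIM  (L2)  txn=∅  M[L2]=0
step 14: P1: store L0 := 23  ⟶  IMI  (L0)  txn=BusUpgr  M[L0]=78
step 15: P0: store L5 := 86  ⟶  MII  (L5)  txn=∅  M[L5]=40
step 16: P0: store L0 := 83  ⟶  MII  (L0)  txn=BusRdX+Flush  M[L0]=23
step 17: P2: store L0 := 59  ⟶  IIM  (L0)  txn=BusRdX+Flush  M[L0]=83
step 18: P2: store L0 := 82  ⟶  IIM  (L0)  txn=∅  M[L0]=83
step 19: P1: store L0 := 36  ⟶  IMI  (L0)  txn=BusRdX+Flush  M[L0]=82
step 20: P2: load  L0  ⟶  ISS  (L0)  txn=BusRd+Flush  M[L0]=36
step 21: P2: load  L0  ⟶  ISS  (L0)  txn=∅  M[L0]=36
step 22: P2: store L0 := 70  ⟶  IIM  (L0)  txn=BusUpgr  M[L0]=36
step 23: P2: load  L0  ⟶  IIM  (L0)  txn=∅  M[L0]=36
step 24: P1: store L4 := 53  ⟶  IMI  (L4)  txn=BusRdX  M[L4]=50
step 25: P2: load  L0  ⟶  IIM  (L0)  txn=∅  M[L0]=36
step 26: P2: store L0 := 59  ⟶  IIM  (L0)  txn=∅  M[L0]=36
step 27: P0: store L0 := 93  ⟶  MII  (L0)  txn=BusRdX+Flush  M[L0]=59

invalidations = 3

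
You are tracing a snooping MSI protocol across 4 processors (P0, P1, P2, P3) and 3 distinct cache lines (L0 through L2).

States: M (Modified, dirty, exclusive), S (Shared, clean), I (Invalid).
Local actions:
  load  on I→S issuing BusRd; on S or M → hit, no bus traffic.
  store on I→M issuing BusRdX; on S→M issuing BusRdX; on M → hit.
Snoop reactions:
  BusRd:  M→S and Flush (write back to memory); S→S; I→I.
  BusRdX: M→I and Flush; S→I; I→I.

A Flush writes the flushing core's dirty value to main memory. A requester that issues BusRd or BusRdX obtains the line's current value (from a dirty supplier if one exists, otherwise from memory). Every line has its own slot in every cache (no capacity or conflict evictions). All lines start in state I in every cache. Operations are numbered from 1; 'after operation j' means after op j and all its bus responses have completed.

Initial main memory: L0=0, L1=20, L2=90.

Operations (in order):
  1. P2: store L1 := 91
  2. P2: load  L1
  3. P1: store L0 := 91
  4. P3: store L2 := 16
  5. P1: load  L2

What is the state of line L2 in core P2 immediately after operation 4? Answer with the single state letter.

[1] P2: store L1 := 91 | P0:I, P1:I, P2:M(91), P3:I | bus: BusRdX
[2] P2: load  L1 | P0:I, P1:I, P2:M(91), P3:I | bus: none
[3] P1: store L0 := 91 | P0:I, P1:M(91), P2:I, P3:I | bus: BusRdX
[4] P3: store L2 := 16 | P0:I, P1:I, P2:I, P3:M(16) | bus: BusRdX
[5] P1: load  L2 | P0:I, P1:S(16), P2:I, P3:S(16) | bus: BusRd,Flush

state = I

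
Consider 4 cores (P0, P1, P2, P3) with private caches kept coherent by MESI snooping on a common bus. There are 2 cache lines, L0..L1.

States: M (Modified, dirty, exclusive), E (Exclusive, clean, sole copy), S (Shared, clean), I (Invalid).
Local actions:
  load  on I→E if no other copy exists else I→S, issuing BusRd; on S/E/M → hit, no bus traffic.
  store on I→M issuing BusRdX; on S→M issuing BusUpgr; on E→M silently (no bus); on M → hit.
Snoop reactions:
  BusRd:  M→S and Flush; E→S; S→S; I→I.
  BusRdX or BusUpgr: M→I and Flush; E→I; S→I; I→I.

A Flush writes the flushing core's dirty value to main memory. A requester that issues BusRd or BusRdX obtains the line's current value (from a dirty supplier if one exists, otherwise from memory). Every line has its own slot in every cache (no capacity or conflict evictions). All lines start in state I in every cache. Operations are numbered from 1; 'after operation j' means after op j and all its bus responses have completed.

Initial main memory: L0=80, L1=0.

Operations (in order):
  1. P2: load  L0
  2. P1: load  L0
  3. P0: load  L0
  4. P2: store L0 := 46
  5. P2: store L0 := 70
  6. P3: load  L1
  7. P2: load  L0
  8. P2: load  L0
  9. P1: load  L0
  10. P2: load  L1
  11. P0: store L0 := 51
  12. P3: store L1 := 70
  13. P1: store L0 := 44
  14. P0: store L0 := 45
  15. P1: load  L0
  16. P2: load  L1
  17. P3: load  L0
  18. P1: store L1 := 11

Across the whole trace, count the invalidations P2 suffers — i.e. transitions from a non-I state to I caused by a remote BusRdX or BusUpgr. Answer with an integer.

[1] P2: load  L0 | P0:I, P1:I, P2:E(80), P3:I | bus: BusRd
[2] P1: load  L0 | P0:I, P1:S(80), P2:S(80), P3:I | bus: BusRd
[3] P0: load  L0 | P0:S(80), P1:S(80), P2:S(80), P3:I | bus: BusRd
[4] P2: store L0 := 46 | P0:I, P1:I, P2:M(46), P3:I | bus: BusUpgr
[5] P2: store L0 := 70 | P0:I, P1:I, P2:M(70), P3:I | bus: none
[6] P3: load  L1 | P0:I, P1:I, P2:I, P3:E(0) | bus: BusRd
[7] P2: load  L0 | P0:I, P1:I, P2:M(70), P3:I | bus: none
[8] P2: load  L0 | P0:I, P1:I, P2:M(70), P3:I | bus: none
[9] P1: load  L0 | P0:I, P1:S(70), P2:S(70), P3:I | bus: BusRd,Flush
[10] P2: load  L1 | P0:I, P1:I, P2:S(0), P3:S(0) | bus: BusRd
[11] P0: store L0 := 51 | P0:M(51), P1:I, P2:I, P3:I | bus: BusRdX
[12] P3: store L1 := 70 | P0:I, P1:I, P2:I, P3:M(70) | bus: BusUpgr
[13] P1: store L0 := 44 | P0:I, P1:M(44), P2:I, P3:I | bus: BusRdX,Flush
[14] P0: store L0 := 45 | P0:M(45), P1:I, P2:I, P3:I | bus: BusRdX,Flush
[15] P1: load  L0 | P0:S(45), P1:S(45), P2:I, P3:I | bus: BusRd,Flush
[16] P2: load  L1 | P0:I, P1:I, P2:S(70), P3:S(70) | bus: BusRd,Flush
[17] P3: load  L0 | P0:S(45), P1:S(45), P2:I, P3:S(45) | bus: BusRd
[18] P1: store L1 := 11 | P0:I, P1:M(11), P2:I, P3:I | bus: BusRdX

invalidations = 3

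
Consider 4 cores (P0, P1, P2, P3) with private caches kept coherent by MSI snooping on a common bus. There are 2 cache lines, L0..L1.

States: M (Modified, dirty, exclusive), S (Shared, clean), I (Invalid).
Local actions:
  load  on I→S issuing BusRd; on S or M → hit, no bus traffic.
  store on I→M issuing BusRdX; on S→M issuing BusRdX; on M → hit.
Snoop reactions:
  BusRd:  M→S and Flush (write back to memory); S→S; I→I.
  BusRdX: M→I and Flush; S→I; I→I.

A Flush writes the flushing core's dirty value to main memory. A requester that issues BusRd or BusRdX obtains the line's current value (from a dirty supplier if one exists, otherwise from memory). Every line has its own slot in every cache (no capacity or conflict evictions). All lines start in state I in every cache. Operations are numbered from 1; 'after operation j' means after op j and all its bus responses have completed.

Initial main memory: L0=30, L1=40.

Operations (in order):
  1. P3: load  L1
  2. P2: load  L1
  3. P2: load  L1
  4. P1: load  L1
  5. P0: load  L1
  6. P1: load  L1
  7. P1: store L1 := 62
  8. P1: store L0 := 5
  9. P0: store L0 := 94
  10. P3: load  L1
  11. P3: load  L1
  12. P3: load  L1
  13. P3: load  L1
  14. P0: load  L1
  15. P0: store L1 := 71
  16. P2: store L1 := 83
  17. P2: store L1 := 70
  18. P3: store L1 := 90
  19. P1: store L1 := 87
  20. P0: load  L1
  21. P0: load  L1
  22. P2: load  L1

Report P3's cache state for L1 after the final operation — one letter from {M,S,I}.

step 1: P3: load  L1  ⟶  IIIS  (L1)  txn=BusRd  M[L1]=40
step 2: P2: load  L1  ⟶  IISS  (L1)  txn=BusRd  M[L1]=40
step 3: P2: load  L1  ⟶  IISS  (L1)  txn=∅  M[L1]=40
step 4: P1: load  L1  ⟶  ISSS  (L1)  txn=BusRd  M[L1]=40
step 5: P0: load  L1  ⟶  SSSS  (L1)  txn=BusRd  M[L1]=40
step 6: P1: load  L1  ⟶  SSSS  (L1)  txn=∅  M[L1]=40
step 7: P1: store L1 := 62  ⟶  IMII  (L1)  txn=BusRdX  M[L1]=40
step 8: P1: store L0 := 5  ⟶  IMII  (L0)  txn=BusRdX  M[L0]=30
step 9: P0: store L0 := 94  ⟶  MIII  (L0)  txn=BusRdX+Flush  M[L0]=5
step 10: P3: load  L1  ⟶  ISIS  (L1)  txn=BusRd+Flush  M[L1]=62
step 11: P3: load  L1  ⟶  ISIS  (L1)  txn=∅  M[L1]=62
step 12: P3: load  L1  ⟶  ISIS  (L1)  txn=∅  M[L1]=62
step 13: P3: load  L1  ⟶  ISIS  (L1)  txn=∅  M[L1]=62
step 14: P0: load  L1  ⟶  SSIS  (L1)  txn=BusRd  M[L1]=62
step 15: P0: store L1 := 71  ⟶  MIII  (L1)  txn=BusRdX  M[L1]=62
step 16: P2: store L1 := 83  ⟶  IIMI  (L1)  txn=BusRdX+Flush  M[L1]=71
step 17: P2: store L1 := 70  ⟶  IIMI  (L1)  txn=∅  M[L1]=71
step 18: P3: store L1 := 90  ⟶  IIIM  (L1)  txn=BusRdX+Flush  M[L1]=70
step 19: P1: store L1 := 87  ⟶  IMII  (L1)  txn=BusRdX+Flush  M[L1]=90
step 20: P0: load  L1  ⟶  SSII  (L1)  txn=BusRd+Flush  M[L1]=87
step 21: P0: load  L1  ⟶  SSII  (L1)  txn=∅  M[L1]=87
step 22: P2: load  L1  ⟶  SSSI  (L1)  txn=BusRd  M[L1]=87

state = I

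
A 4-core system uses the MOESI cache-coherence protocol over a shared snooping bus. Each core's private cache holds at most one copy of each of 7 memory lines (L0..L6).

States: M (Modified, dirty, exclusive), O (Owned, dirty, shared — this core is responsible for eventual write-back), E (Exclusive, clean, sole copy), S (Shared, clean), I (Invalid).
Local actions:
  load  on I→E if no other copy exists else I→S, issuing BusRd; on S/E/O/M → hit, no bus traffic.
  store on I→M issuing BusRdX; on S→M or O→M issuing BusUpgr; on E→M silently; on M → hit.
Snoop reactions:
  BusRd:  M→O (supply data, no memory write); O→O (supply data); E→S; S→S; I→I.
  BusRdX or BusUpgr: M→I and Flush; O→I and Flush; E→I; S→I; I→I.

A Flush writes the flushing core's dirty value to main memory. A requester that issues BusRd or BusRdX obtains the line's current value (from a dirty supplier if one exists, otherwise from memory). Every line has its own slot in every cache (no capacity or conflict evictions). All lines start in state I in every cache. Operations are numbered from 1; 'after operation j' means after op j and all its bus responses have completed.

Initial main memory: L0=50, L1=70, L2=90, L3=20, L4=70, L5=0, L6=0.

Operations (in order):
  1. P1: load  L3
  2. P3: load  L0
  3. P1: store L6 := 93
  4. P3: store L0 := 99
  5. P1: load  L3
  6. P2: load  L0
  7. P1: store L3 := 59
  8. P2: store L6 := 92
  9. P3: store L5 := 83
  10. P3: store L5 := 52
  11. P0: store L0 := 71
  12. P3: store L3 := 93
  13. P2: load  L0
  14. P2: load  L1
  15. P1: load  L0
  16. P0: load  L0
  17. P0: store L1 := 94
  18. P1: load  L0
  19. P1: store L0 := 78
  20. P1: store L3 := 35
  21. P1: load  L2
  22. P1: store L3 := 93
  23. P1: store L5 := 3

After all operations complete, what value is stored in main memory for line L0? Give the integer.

memory[L0] = 71

  op1 P1: load  L3 → I/E/I/I on L3; bus BusRd; mem=20
  op2 P3: load  L0 → I/I/I/E on L0; bus BusRd; mem=50
  op3 P1: store L6 := 93 → I/M/I/I on L6; bus BusRdX; mem=0
  op4 P3: store L0 := 99 → I/I/I/M on L0; bus (none); mem=50
  op5 P1: load  L3 → I/E/I/I on L3; bus (none); mem=20
  op6 P2: load  L0 → I/I/S/O on L0; bus BusRd; mem=50
  op7 P1: store L3 := 59 → I/M/I/I on L3; bus (none); mem=20
  op8 P2: store L6 := 92 → I/I/M/I on L6; bus BusRdX Flush; mem=93
  op9 P3: store L5 := 83 → I/I/I/M on L5; bus BusRdX; mem=0
  op10 P3: store L5 := 52 → I/I/I/M on L5; bus (none); mem=0
  op11 P0: store L0 := 71 → M/I/I/I on L0; bus BusRdX Flush; mem=99
  op12 P3: store L3 := 93 → I/I/I/M on L3; bus BusRdX Flush; mem=59
  op13 P2: load  L0 → O/I/S/I on L0; bus BusRd; mem=99
  op14 P2: load  L1 → I/I/E/I on L1; bus BusRd; mem=70
  op15 P1: load  L0 → O/S/S/I on L0; bus BusRd; mem=99
  op16 P0: load  L0 → O/S/S/I on L0; bus (none); mem=99
  op17 P0: store L1 := 94 → M/I/I/I on L1; bus BusRdX; mem=70
  op18 P1: load  L0 → O/S/S/I on L0; bus (none); mem=99
  op19 P1: store L0 := 78 → I/M/I/I on L0; bus BusUpgr Flush; mem=71
  op20 P1: store L3 := 35 → I/M/I/I on L3; bus BusRdX Flush; mem=93
  op21 P1: load  L2 → I/E/I/I on L2; bus BusRd; mem=90
  op22 P1: store L3 := 93 → I/M/I/I on L3; bus (none); mem=93
  op23 P1: store L5 := 3 → I/M/I/I on L5; bus BusRdX Flush; mem=52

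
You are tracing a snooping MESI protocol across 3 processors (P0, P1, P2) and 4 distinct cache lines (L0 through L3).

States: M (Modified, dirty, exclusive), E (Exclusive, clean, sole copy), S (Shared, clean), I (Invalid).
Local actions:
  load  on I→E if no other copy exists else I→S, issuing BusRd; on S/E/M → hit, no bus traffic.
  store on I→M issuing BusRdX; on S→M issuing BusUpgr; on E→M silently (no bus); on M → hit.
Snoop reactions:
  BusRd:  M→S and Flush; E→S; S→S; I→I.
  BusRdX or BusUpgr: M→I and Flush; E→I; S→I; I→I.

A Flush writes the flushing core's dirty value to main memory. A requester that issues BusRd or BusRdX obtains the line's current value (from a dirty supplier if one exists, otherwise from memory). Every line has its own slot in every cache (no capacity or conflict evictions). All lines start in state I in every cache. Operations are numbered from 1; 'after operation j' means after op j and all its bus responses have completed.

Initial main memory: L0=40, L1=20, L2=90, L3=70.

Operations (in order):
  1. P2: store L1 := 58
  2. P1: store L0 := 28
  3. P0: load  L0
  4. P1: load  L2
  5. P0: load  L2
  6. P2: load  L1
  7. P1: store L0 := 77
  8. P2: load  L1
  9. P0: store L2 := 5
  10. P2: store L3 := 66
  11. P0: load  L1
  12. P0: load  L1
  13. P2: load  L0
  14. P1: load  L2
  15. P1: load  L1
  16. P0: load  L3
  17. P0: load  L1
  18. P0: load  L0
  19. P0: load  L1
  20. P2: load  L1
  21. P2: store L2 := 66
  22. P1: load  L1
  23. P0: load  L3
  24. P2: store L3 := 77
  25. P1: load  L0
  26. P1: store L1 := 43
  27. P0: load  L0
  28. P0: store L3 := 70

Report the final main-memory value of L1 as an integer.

1. P2: store L1 := 58  bus=[BusRdX]  L1: P0=I P1=I P2=M  mem[L1]=20
2. P1: store L0 := 28  bus=[BusRdX]  L0: P0=I P1=M P2=I  mem[L0]=40
3. P0: load  L0  bus=[BusRd,Flush]  L0: P0=S P1=S P2=I  mem[L0]=28
4. P1: load  L2  bus=[BusRd]  L2: P0=I P1=E P2=I  mem[L2]=90
5. P0: load  L2  bus=[BusRd]  L2: P0=S P1=S P2=I  mem[L2]=90
6. P2: load  L1  bus=[-]  L1: P0=I P1=I P2=M  mem[L1]=20
7. P1: store L0 := 77  bus=[BusUpgr]  L0: P0=I P1=M P2=I  mem[L0]=28
8. P2: load  L1  bus=[-]  L1: P0=I P1=I P2=M  mem[L1]=20
9. P0: store L2 := 5  bus=[BusUpgr]  L2: P0=M P1=I P2=I  mem[L2]=90
10. P2: store L3 := 66  bus=[BusRdX]  L3: P0=I P1=I P2=M  mem[L3]=70
11. P0: load  L1  bus=[BusRd,Flush]  L1: P0=S P1=I P2=S  mem[L1]=58
12. P0: load  L1  bus=[-]  L1: P0=S P1=I P2=S  mem[L1]=58
13. P2: load  L0  bus=[BusRd,Flush]  L0: P0=I P1=S P2=S  mem[L0]=77
14. P1: load  L2  bus=[BusRd,Flush]  L2: P0=S P1=S P2=I  mem[L2]=5
15. P1: load  L1  bus=[BusRd]  L1: P0=S P1=S P2=S  mem[L1]=58
16. P0: load  L3  bus=[BusRd,Flush]  L3: P0=S P1=I P2=S  mem[L3]=66
17. P0: load  L1  bus=[-]  L1: P0=S P1=S P2=S  mem[L1]=58
18. P0: load  L0  bus=[BusRd]  L0: P0=S P1=S P2=S  mem[L0]=77
19. P0: load  L1  bus=[-]  L1: P0=S P1=S P2=S  mem[L1]=58
20. P2: load  L1  bus=[-]  L1: P0=S P1=S P2=S  mem[L1]=58
21. P2: store L2 := 66  bus=[BusRdX]  L2: P0=I P1=I P2=M  mem[L2]=5
22. P1: load  L1  bus=[-]  L1: P0=S P1=S P2=S  mem[L1]=58
23. P0: load  L3  bus=[-]  L3: P0=S P1=I P2=S  mem[L3]=66
24. P2: store L3 := 77  bus=[BusUpgr]  L3: P0=I P1=I P2=M  mem[L3]=66
25. P1: load  L0  bus=[-]  L0: P0=S P1=S P2=S  mem[L0]=77
26. P1: store L1 := 43  bus=[BusUpgr]  L1: P0=I P1=M P2=I  mem[L1]=58
27. P0: load  L0  bus=[-]  L0: P0=S P1=S P2=S  mem[L0]=77
28. P0: store L3 := 70  bus=[BusRdX,Flush]  L3: P0=M P1=I P2=I  mem[L3]=77

memory[L1] = 58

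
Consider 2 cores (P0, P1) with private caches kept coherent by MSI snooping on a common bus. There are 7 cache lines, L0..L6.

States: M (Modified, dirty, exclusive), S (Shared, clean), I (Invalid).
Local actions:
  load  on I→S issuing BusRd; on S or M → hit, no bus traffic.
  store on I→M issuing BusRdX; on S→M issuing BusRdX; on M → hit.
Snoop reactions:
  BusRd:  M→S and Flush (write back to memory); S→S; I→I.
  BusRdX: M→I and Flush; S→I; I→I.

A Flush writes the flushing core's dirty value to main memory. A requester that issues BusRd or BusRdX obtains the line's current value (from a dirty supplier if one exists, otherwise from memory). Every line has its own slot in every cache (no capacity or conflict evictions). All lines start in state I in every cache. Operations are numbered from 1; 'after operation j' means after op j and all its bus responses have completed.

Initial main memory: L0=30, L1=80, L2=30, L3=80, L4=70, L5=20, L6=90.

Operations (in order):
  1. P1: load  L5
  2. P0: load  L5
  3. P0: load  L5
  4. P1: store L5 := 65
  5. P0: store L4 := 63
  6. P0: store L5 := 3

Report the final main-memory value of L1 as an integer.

memory[L1] = 80

step 1: P1: load  L5  ⟶  IS  (L5)  txn=BusRd  M[L5]=20
step 2: P0: load  L5  ⟶  SS  (L5)  txn=BusRd  M[L5]=20
step 3: P0: load  L5  ⟶  SS  (L5)  txn=∅  M[L5]=20
step 4: P1: store L5 := 65  ⟶  IM  (L5)  txn=BusRdX  M[L5]=20
step 5: P0: store L4 := 63  ⟶  MI  (L4)  txn=BusRdX  M[L4]=70
step 6: P0: store L5 := 3  ⟶  MI  (L5)  txn=BusRdX+Flush  M[L5]=65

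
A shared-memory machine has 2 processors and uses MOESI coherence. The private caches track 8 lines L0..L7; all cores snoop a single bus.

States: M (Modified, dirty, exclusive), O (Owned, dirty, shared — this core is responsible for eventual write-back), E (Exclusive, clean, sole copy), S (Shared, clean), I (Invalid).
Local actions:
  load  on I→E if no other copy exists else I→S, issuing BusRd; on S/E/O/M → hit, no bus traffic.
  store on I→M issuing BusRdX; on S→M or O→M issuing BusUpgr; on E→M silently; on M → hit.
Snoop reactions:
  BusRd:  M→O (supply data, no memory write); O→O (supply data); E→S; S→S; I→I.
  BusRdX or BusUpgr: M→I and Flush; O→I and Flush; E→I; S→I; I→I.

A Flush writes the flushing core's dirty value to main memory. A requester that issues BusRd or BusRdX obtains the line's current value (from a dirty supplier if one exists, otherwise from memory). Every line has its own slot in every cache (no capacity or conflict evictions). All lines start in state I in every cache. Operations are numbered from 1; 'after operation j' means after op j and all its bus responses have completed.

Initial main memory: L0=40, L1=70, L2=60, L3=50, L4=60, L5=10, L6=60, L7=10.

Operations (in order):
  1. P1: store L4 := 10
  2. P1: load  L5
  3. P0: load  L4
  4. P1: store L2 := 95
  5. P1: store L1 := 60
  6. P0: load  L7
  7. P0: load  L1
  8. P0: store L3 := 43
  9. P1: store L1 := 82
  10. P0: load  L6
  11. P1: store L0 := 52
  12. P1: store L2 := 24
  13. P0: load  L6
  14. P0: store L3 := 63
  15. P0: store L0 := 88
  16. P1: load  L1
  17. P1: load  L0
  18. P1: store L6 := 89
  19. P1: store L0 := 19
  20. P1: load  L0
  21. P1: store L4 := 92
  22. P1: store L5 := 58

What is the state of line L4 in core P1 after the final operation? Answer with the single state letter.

state = M

step 1: P1: store L4 := 10  ⟶  IM  (L4)  txn=BusRdX  M[L4]=60
step 2: P1: load  L5  ⟶  IE  (L5)  txn=BusRd  M[L5]=10
step 3: P0: load  L4  ⟶  SO  (L4)  txn=BusRd  M[L4]=60
step 4: P1: store L2 := 95  ⟶  IM  (L2)  txn=BusRdX  M[L2]=60
step 5: P1: store L1 := 60  ⟶  IM  (L1)  txn=BusRdX  M[L1]=70
step 6: P0: load  L7  ⟶  EI  (L7)  txn=BusRd  M[L7]=10
step 7: P0: load  L1  ⟶  SO  (L1)  txn=BusRd  M[L1]=70
step 8: P0: store L3 := 43  ⟶  MI  (L3)  txn=BusRdX  M[L3]=50
step 9: P1: store L1 := 82  ⟶  IM  (L1)  txn=BusUpgr  M[L1]=70
step 10: P0: load  L6  ⟶  EI  (L6)  txn=BusRd  M[L6]=60
step 11: P1: store L0 := 52  ⟶  IM  (L0)  txn=BusRdX  M[L0]=40
step 12: P1: store L2 := 24  ⟶  IM  (L2)  txn=∅  M[L2]=60
step 13: P0: load  L6  ⟶  EI  (L6)  txn=∅  M[L6]=60
step 14: P0: store L3 := 63  ⟶  MI  (L3)  txn=∅  M[L3]=50
step 15: P0: store L0 := 88  ⟶  MI  (L0)  txn=BusRdX+Flush  M[L0]=52
step 16: P1: load  L1  ⟶  IM  (L1)  txn=∅  M[L1]=70
step 17: P1: load  L0  ⟶  OS  (L0)  txn=BusRd  M[L0]=52
step 18: P1: store L6 := 89  ⟶  IM  (L6)  txn=BusRdX  M[L6]=60
step 19: P1: store L0 := 19  ⟶  IM  (L0)  txn=BusUpgr+Flush  M[L0]=88
step 20: P1: load  L0  ⟶  IM  (L0)  txn=∅  M[L0]=88
step 21: P1: store L4 := 92  ⟶  IM  (L4)  txn=BusUpgr  M[L4]=60
step 22: P1: store L5 := 58  ⟶  IM  (L5)  txn=∅  M[L5]=10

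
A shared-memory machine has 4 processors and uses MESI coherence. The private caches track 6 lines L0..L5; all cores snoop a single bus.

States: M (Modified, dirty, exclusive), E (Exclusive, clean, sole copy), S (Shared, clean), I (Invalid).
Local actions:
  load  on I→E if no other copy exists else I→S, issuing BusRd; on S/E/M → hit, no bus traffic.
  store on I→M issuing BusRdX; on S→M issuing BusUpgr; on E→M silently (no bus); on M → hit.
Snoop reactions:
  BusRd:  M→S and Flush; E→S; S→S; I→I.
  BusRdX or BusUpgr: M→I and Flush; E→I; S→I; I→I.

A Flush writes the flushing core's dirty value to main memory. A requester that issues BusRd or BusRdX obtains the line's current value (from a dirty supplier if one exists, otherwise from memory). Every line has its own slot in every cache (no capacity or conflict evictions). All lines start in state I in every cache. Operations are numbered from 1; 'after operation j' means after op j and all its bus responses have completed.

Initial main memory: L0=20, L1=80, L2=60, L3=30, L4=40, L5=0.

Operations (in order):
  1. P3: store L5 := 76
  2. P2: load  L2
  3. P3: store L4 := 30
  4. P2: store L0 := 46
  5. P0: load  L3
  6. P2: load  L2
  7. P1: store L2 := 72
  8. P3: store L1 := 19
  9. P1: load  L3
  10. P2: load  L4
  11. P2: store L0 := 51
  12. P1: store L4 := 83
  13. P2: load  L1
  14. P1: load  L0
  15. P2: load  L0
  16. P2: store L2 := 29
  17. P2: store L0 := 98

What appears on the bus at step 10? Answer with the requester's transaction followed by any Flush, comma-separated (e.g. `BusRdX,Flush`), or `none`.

step 1: P3: store L5 := 76  ⟶  IIIM  (L5)  txn=BusRdX  M[L5]=0
step 2: P2: load  L2  ⟶  IIEI  (L2)  txn=BusRd  M[L2]=60
step 3: P3: store L4 := 30  ⟶  IIIM  (L4)  txn=BusRdX  M[L4]=40
step 4: P2: store L0 := 46  ⟶  IIMI  (L0)  txn=BusRdX  M[L0]=20
step 5: P0: load  L3  ⟶  EIII  (L3)  txn=BusRd  M[L3]=30
step 6: P2: load  L2  ⟶  IIEI  (L2)  txn=∅  M[L2]=60
step 7: P1: store L2 := 72  ⟶  IMII  (L2)  txn=BusRdX  M[L2]=60
step 8: P3: store L1 := 19  ⟶  IIIM  (L1)  txn=BusRdX  M[L1]=80
step 9: P1: load  L3  ⟶  SSII  (L3)  txn=BusRd  M[L3]=30
step 10: P2: load  L4  ⟶  IISS  (L4)  txn=BusRd+Flush  M[L4]=30
step 11: P2: store L0 := 51  ⟶  IIMI  (L0)  txn=∅  M[L0]=20
step 12: P1: store L4 := 83  ⟶  IMII  (L4)  txn=BusRdX  M[L4]=30
step 13: P2: load  L1  ⟶  IISS  (L1)  txn=BusRd+Flush  M[L1]=19
step 14: P1: load  L0  ⟶  ISSI  (L0)  txn=BusRd+Flush  M[L0]=51
step 15: P2: load  L0  ⟶  ISSI  (L0)  txn=∅  M[L0]=51
step 16: P2: store L2 := 29  ⟶  IIMI  (L2)  txn=BusRdX+Flush  M[L2]=72
step 17: P2: store L0 := 98  ⟶  IIMI  (L0)  txn=BusUpgr  M[L0]=51

bus = BusRd,Flush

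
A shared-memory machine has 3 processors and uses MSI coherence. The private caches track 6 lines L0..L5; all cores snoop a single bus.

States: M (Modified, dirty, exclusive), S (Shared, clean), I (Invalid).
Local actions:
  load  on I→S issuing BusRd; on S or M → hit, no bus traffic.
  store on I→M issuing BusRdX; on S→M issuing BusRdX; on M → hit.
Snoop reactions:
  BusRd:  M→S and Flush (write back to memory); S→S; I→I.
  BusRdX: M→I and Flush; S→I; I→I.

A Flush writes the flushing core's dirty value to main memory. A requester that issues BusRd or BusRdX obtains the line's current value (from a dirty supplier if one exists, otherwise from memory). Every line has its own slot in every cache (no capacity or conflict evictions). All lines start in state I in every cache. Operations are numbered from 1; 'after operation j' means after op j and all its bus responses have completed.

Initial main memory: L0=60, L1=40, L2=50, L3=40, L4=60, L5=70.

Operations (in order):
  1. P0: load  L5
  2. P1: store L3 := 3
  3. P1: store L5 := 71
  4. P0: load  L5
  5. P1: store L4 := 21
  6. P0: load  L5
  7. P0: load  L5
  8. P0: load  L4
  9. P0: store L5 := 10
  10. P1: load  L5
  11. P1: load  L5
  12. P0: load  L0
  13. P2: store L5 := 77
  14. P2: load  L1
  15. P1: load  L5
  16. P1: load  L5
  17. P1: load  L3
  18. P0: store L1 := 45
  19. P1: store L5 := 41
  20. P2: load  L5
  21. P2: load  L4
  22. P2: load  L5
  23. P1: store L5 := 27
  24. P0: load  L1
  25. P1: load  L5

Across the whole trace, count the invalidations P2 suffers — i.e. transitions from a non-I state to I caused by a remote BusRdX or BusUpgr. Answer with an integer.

invalidations = 3

step 1: P0: load  L5  ⟶  SII  (L5)  txn=BusRd  M[L5]=70
step 2: P1: store L3 := 3  ⟶  IMI  (L3)  txn=BusRdX  M[L3]=40
step 3: P1: store L5 := 71  ⟶  IMI  (L5)  txn=BusRdX  M[L5]=70
step 4: P0: load  L5  ⟶  SSI  (L5)  txn=BusRd+Flush  M[L5]=71
step 5: P1: store L4 := 21  ⟶  IMI  (L4)  txn=BusRdX  M[L4]=60
step 6: P0: load  L5  ⟶  SSI  (L5)  txn=∅  M[L5]=71
step 7: P0: load  L5  ⟶  SSI  (L5)  txn=∅  M[L5]=71
step 8: P0: load  L4  ⟶  SSI  (L4)  txn=BusRd+Flush  M[L4]=21
step 9: P0: store L5 := 10  ⟶  MII  (L5)  txn=BusRdX  M[L5]=71
step 10: P1: load  L5  ⟶  SSI  (L5)  txn=BusRd+Flush  M[L5]=10
step 11: P1: load  L5  ⟶  SSI  (L5)  txn=∅  M[L5]=10
step 12: P0: load  L0  ⟶  SII  (L0)  txn=BusRd  M[L0]=60
step 13: P2: store L5 := 77  ⟶  IIM  (L5)  txn=BusRdX  M[L5]=10
step 14: P2: load  L1  ⟶  IIS  (L1)  txn=BusRd  M[L1]=40
step 15: P1: load  L5  ⟶  ISS  (L5)  txn=BusRd+Flush  M[L5]=77
step 16: P1: load  L5  ⟶  ISS  (L5)  txn=∅  M[L5]=77
step 17: P1: load  L3  ⟶  IMI  (L3)  txn=∅  M[L3]=40
step 18: P0: store L1 := 45  ⟶  MII  (L1)  txn=BusRdX  M[L1]=40
step 19: P1: store L5 := 41  ⟶  IMI  (L5)  txn=BusRdX  M[L5]=77
step 20: P2: load  L5  ⟶  ISS  (L5)  txn=BusRd+Flush  M[L5]=41
step 21: P2: load  L4  ⟶  SSS  (L4)  txn=BusRd  M[L4]=21
step 22: P2: load  L5  ⟶  ISS  (L5)  txn=∅  M[L5]=41
step 23: P1: store L5 := 27  ⟶  IMI  (L5)  txn=BusRdX  M[L5]=41
step 24: P0: load  L1  ⟶  MII  (L1)  txn=∅  M[L1]=40
step 25: P1: load  L5  ⟶  IMI  (L5)  txn=∅  M[L5]=41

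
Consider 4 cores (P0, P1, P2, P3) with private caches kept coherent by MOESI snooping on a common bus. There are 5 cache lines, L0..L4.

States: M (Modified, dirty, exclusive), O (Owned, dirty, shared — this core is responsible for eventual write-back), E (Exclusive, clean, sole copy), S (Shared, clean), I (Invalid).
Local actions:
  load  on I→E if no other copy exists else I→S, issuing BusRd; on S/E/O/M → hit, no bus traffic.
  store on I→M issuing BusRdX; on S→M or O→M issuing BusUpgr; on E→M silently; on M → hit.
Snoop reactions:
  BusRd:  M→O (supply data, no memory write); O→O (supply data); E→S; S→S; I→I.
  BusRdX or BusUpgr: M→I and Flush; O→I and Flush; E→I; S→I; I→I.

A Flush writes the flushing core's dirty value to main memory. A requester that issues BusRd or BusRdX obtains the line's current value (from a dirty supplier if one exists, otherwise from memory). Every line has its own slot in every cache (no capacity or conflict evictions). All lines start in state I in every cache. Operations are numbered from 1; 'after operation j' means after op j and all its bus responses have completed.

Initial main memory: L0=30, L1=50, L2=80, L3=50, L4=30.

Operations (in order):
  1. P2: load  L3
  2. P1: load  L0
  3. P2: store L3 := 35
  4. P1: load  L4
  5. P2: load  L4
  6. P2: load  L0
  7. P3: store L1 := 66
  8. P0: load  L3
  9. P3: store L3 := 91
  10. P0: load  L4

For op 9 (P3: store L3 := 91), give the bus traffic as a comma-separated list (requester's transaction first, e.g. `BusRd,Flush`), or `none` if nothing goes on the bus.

step 1: P2: load  L3  ⟶  IIEI  (L3)  txn=BusRd  M[L3]=50
step 2: P1: load  L0  ⟶  IEII  (L0)  txn=BusRd  M[L0]=30
step 3: P2: store L3 := 35  ⟶  IIMI  (L3)  txn=∅  M[L3]=50
step 4: P1: load  L4  ⟶  IEII  (L4)  txn=BusRd  M[L4]=30
step 5: P2: load  L4  ⟶  ISSI  (L4)  txn=BusRd  M[L4]=30
step 6: P2: load  L0  ⟶  ISSI  (L0)  txn=BusRd  M[L0]=30
step 7: P3: store L1 := 66  ⟶  IIIM  (L1)  txn=BusRdX  M[L1]=50
step 8: P0: load  L3  ⟶  SIOI  (L3)  txn=BusRd  M[L3]=50
step 9: P3: store L3 := 91  ⟶  IIIM  (L3)  txn=BusRdX+Flush  M[L3]=35
step 10: P0: load  L4  ⟶  SSSI  (L4)  txn=BusRd  M[L4]=30

bus = BusRdX,Flush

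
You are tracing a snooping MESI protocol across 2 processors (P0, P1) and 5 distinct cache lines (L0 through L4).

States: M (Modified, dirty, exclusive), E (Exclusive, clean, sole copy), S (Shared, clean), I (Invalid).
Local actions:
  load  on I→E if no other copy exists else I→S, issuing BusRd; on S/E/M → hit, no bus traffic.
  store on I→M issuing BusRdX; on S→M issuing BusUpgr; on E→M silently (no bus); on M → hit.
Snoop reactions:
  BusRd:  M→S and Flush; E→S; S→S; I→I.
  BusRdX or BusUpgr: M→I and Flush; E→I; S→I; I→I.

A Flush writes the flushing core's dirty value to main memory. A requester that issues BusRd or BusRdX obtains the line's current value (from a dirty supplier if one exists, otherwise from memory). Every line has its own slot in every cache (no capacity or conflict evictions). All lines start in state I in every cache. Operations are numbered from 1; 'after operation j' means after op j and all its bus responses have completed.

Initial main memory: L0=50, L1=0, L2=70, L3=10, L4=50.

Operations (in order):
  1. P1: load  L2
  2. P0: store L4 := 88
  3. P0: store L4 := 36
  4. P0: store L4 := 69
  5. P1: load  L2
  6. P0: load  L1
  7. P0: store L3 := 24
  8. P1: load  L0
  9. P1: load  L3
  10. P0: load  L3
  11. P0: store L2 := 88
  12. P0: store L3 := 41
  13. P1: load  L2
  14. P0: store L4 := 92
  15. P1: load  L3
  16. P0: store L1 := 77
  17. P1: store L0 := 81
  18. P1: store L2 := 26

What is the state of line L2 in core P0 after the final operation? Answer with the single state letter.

state = I

[1] P1: load  L2 | P0:I, P1:E(70) | bus: BusRd
[2] P0: store L4 := 88 | P0:M(88), P1:I | bus: BusRdX
[3] P0: store L4 := 36 | P0:M(36), P1:I | bus: none
[4] P0: store L4 := 69 | P0:M(69), P1:I | bus: none
[5] P1: load  L2 | P0:I, P1:E(70) | bus: none
[6] P0: load  L1 | P0:E(0), P1:I | bus: BusRd
[7] P0: store L3 := 24 | P0:M(24), P1:I | bus: BusRdX
[8] P1: load  L0 | P0:I, P1:E(50) | bus: BusRd
[9] P1: load  L3 | P0:S(24), P1:S(24) | bus: BusRd,Flush
[10] P0: load  L3 | P0:S(24), P1:S(24) | bus: none
[11] P0: store L2 := 88 | P0:M(88), P1:I | bus: BusRdX
[12] P0: store L3 := 41 | P0:M(41), P1:I | bus: BusUpgr
[13] P1: load  L2 | P0:S(88), P1:S(88) | bus: BusRd,Flush
[14] P0: store L4 := 92 | P0:M(92), P1:I | bus: none
[15] P1: load  L3 | P0:S(41), P1:S(41) | bus: BusRd,Flush
[16] P0: store L1 := 77 | P0:M(77), P1:I | bus: none
[17] P1: store L0 := 81 | P0:I, P1:M(81) | bus: none
[18] P1: store L2 := 26 | P0:I, P1:M(26) | bus: BusUpgr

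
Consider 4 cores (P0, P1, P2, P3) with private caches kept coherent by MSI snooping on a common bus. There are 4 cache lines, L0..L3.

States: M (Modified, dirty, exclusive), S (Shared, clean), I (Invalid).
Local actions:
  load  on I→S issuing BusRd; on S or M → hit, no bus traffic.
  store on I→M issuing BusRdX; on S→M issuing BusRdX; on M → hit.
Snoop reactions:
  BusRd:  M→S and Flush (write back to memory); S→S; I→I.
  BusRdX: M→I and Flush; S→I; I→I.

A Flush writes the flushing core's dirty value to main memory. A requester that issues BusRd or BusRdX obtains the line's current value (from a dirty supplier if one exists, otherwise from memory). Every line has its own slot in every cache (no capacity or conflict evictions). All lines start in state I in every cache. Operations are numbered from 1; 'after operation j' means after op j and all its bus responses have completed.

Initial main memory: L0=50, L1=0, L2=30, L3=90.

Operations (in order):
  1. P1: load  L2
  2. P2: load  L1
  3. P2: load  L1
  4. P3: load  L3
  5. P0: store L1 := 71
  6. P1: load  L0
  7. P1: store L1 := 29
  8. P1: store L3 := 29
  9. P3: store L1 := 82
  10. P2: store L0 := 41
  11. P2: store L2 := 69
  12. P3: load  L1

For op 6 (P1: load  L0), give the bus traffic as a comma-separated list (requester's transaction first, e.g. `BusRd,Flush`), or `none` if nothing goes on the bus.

[1] P1: load  L2 | P0:I, P1:S(30), P2:I, P3:I | bus: BusRd
[2] P2: load  L1 | P0:I, P1:I, P2:S(0), P3:I | bus: BusRd
[3] P2: load  L1 | P0:I, P1:I, P2:S(0), P3:I | bus: none
[4] P3: load  L3 | P0:I, P1:I, P2:I, P3:S(90) | bus: BusRd
[5] P0: store L1 := 71 | P0:M(71), P1:I, P2:I, P3:I | bus: BusRdX
[6] P1: load  L0 | P0:I, P1:S(50), P2:I, P3:I | bus: BusRd
[7] P1: store L1 := 29 | P0:I, P1:M(29), P2:I, P3:I | bus: BusRdX,Flush
[8] P1: store L3 := 29 | P0:I, P1:M(29), P2:I, P3:I | bus: BusRdX
[9] P3: store L1 := 82 | P0:I, P1:I, P2:I, P3:M(82) | bus: BusRdX,Flush
[10] P2: store L0 := 41 | P0:I, P1:I, P2:M(41), P3:I | bus: BusRdX
[11] P2: store L2 := 69 | P0:I, P1:I, P2:M(69), P3:I | bus: BusRdX
[12] P3: load  L1 | P0:I, P1:I, P2:I, P3:M(82) | bus: none

bus = BusRd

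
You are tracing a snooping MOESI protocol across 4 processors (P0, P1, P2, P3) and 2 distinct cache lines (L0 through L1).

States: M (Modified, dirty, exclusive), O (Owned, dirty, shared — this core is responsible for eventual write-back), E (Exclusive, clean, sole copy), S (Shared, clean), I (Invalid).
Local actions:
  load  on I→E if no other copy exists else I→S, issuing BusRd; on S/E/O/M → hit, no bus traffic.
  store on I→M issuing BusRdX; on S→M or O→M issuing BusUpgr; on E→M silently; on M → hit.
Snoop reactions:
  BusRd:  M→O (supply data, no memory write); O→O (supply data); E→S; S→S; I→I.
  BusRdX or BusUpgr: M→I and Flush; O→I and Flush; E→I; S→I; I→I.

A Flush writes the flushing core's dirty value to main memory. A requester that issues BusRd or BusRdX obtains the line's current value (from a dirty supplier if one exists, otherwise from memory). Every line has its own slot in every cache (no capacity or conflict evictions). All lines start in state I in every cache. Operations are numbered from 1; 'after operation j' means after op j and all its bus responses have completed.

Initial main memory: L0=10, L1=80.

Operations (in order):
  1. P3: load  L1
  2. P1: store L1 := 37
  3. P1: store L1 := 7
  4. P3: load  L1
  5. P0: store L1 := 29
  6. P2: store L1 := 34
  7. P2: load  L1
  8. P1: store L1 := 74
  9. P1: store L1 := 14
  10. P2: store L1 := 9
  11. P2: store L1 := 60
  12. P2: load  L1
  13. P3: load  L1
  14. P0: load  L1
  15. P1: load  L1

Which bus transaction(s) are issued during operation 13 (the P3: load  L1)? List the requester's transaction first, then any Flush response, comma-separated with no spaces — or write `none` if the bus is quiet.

  op1 P3: load  L1 → I/I/I/E on L1; bus BusRd; mem=80
  op2 P1: store L1 := 37 → I/M/I/I on L1; bus BusRdX; mem=80
  op3 P1: store L1 := 7 → I/M/I/I on L1; bus (none); mem=80
  op4 P3: load  L1 → I/O/I/S on L1; bus BusRd; mem=80
  op5 P0: store L1 := 29 → M/I/I/I on L1; bus BusRdX Flush; mem=7
  op6 P2: store L1 := 34 → I/I/M/I on L1; bus BusRdX Flush; mem=29
  op7 P2: load  L1 → I/I/M/I on L1; bus (none); mem=29
  op8 P1: store L1 := 74 → I/M/I/I on L1; bus BusRdX Flush; mem=34
  op9 P1: store L1 := 14 → I/M/I/I on L1; bus (none); mem=34
  op10 P2: store L1 := 9 → I/I/M/I on L1; bus BusRdX Flush; mem=14
  op11 P2: store L1 := 60 → I/I/M/I on L1; bus (none); mem=14
  op12 P2: load  L1 → I/I/M/I on L1; bus (none); mem=14
  op13 P3: load  L1 → I/I/O/S on L1; bus BusRd; mem=14
  op14 P0: load  L1 → S/I/O/S on L1; bus BusRd; mem=14
  op15 P1: load  L1 → S/S/O/S on L1; bus BusRd; mem=14

bus = BusRd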